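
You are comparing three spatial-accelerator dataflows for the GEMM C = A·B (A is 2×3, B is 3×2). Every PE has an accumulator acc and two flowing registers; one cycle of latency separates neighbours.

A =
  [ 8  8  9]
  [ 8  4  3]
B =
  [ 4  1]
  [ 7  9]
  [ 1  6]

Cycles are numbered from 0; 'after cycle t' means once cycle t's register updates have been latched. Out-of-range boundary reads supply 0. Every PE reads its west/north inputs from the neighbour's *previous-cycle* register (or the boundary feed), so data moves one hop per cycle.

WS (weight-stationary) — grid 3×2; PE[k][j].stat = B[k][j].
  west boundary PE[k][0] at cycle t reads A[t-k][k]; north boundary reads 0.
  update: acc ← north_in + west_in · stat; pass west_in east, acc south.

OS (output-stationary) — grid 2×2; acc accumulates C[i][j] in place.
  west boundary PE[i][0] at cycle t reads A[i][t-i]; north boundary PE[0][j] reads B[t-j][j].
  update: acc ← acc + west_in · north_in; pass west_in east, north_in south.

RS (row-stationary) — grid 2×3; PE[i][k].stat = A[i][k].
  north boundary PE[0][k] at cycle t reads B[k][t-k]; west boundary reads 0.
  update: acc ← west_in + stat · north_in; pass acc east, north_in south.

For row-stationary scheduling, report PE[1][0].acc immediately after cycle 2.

PE[1][0].acc = 8

Tracing RS — 2×3 array, target PE[1][0]:
  after 0 — PE[0][0] acc=32, pass-E 32, pass-S 4
  after 0 — PE[1][0] acc=0, pass-E 0, pass-S 0
  after 1 — PE[0][0] acc=8, pass-E 8, pass-S 1
  after 1 — PE[1][0] acc=32, pass-E 32, pass-S 4
  after 2 — PE[0][0] acc=0, pass-E 0, pass-S 0
  after 2 — PE[1][0] acc=8, pass-E 8, pass-S 1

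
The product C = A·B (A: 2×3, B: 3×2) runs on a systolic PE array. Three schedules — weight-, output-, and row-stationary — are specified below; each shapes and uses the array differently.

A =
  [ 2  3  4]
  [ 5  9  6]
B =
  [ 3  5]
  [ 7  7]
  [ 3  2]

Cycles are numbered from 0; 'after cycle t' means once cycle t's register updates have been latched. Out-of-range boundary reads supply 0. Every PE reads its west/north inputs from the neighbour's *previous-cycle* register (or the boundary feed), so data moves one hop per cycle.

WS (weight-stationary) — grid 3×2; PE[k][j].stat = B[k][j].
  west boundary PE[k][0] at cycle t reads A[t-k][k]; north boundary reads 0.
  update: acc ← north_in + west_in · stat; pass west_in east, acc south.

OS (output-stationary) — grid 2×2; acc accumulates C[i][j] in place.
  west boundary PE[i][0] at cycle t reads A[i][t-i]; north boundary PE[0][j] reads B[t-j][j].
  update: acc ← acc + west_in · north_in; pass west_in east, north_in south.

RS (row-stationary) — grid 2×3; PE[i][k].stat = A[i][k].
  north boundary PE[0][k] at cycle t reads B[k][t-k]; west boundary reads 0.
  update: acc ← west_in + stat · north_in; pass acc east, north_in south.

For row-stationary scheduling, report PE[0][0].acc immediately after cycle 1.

PE[0][0].acc = 10

Tracing RS — 2×3 array, target PE[0][0]:
  c0 r0c0: 6 / 6 / 3
  c1 r0c0: 10 / 10 / 5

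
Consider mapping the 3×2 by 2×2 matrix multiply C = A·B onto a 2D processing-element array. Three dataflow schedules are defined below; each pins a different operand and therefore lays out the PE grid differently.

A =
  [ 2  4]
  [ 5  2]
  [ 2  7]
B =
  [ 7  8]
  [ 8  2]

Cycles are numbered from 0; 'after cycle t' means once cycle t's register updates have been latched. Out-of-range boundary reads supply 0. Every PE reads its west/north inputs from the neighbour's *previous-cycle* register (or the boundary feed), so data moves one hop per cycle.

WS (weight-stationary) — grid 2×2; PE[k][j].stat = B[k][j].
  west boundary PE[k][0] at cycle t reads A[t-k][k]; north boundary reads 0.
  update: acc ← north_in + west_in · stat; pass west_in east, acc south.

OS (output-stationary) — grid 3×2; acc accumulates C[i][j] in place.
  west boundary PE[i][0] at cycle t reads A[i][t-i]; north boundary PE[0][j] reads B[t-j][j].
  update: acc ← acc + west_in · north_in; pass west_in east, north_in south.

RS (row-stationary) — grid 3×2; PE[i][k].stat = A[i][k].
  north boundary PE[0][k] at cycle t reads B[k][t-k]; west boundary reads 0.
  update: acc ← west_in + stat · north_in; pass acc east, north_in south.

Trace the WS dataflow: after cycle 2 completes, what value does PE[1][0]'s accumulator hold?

PE[1][0].acc = 51

WS on a 2×2 grid — tracing PE[1][0] and its feeders:
  cycle 0: PE[0][0] → acc 14, east 2, south 14
  cycle 0: PE[1][0] → acc 0, east 0, south 0
  cycle 1: PE[0][0] → acc 35, east 5, south 35
  cycle 1: PE[1][0] → acc 46, east 4, south 46
  cycle 2: PE[0][0] → acc 14, east 2, south 14
  cycle 2: PE[1][0] → acc 51, east 2, south 51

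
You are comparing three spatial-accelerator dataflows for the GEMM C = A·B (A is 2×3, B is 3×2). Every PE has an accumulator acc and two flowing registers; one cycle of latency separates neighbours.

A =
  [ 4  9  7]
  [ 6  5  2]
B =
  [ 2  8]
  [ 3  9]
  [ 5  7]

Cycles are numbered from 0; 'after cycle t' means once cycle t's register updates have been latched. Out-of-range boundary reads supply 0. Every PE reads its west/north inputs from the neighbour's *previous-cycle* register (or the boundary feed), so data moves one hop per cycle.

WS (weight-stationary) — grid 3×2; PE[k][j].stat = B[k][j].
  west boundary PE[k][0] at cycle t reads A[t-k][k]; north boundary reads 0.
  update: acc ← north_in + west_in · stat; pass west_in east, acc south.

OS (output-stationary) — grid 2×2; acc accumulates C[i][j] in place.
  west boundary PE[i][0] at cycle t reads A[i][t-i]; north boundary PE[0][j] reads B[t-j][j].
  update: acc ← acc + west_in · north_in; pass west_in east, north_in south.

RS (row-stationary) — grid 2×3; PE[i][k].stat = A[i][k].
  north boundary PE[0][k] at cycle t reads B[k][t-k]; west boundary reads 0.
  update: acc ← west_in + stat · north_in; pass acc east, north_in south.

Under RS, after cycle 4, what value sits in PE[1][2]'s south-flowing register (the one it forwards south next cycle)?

RS on a 2×3 grid — tracing PE[1][2] and its feeders:
  0: (0,2).acc=0  regs=<0,0>
  0: (1,1).acc=0  regs=<0,0>
  0: (1,2).acc=0  regs=<0,0>
  1: (0,2).acc=0  regs=<0,0>
  1: (1,1).acc=0  regs=<0,0>
  1: (1,2).acc=0  regs=<0,0>
  2: (0,2).acc=70  regs=<70,5>
  2: (1,1).acc=27  regs=<27,3>
  2: (1,2).acc=0  regs=<0,0>
  3: (0,2).acc=162  regs=<162,7>
  3: (1,1).acc=93  regs=<93,9>
  3: (1,2).acc=37  regs=<37,5>
  4: (0,2).acc=0  regs=<0,0>
  4: (1,1).acc=0  regs=<0,0>
  4: (1,2).acc=107  regs=<107,7>

register = 7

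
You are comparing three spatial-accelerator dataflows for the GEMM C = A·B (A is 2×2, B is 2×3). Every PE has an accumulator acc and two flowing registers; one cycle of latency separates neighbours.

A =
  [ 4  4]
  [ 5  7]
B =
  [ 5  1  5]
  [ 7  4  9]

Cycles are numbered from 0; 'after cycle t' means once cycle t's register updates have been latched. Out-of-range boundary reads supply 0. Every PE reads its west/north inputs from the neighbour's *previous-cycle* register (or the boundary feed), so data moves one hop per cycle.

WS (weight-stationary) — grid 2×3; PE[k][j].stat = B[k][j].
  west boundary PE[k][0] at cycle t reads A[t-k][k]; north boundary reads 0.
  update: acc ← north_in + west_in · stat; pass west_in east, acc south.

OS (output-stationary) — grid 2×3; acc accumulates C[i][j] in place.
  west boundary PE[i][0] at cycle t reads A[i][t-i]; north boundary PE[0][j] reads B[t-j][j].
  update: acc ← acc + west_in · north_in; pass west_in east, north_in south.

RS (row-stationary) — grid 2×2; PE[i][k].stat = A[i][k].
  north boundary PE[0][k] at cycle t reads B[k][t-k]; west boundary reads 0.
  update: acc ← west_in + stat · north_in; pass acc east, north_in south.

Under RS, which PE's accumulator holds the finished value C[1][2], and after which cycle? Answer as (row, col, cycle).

RS — PE[1][1] is where C[1][2] collects:
  @0  [1,1]  acc 0  |  →0  ↓0
  @1  [1,1]  acc 0  |  →0  ↓0
  @2  [1,1]  acc 74  |  →74  ↓7
  @3  [1,1]  acc 33  |  →33  ↓4
  @4  [1,1]  acc 88  |  →88  ↓9

(row, col, cycle) = (1, 1, 4)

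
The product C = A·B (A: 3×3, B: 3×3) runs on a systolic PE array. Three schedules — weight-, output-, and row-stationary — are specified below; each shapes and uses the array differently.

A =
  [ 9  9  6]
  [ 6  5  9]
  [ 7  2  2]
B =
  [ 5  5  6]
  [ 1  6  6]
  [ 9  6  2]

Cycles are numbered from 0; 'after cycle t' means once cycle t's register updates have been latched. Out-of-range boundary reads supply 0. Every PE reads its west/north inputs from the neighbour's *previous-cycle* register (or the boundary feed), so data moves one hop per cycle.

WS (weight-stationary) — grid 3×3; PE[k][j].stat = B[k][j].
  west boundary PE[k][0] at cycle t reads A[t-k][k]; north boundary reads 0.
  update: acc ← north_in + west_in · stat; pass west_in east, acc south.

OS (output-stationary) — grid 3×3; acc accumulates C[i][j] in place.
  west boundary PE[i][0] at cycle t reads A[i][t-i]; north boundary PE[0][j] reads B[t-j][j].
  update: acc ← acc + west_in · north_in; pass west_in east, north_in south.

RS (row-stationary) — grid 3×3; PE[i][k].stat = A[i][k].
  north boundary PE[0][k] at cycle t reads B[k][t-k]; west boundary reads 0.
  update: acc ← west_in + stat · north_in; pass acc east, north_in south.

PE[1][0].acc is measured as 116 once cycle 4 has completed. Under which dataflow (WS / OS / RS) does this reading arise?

dataflow = OS

WS (3×3 grid), PE[1][0]:
  [0] (1,0) acc=0 (h:0 v:0)
  [1] (1,0) acc=54 (h:9 v:54)
  [2] (1,0) acc=35 (h:5 v:35)
  [3] (1,0) acc=37 (h:2 v:37)
  [4] (1,0) acc=0 (h:0 v:0)
OS (3×3 grid), PE[1][0]:
  [0] (1,0) acc=0 (h:0 v:0)
  [1] (1,0) acc=30 (h:6 v:5)
  [2] (1,0) acc=35 (h:5 v:1)
  [3] (1,0) acc=116 (h:9 v:9)
  [4] (1,0) acc=116 (h:0 v:0)
RS (3×3 grid), PE[1][0]:
  [0] (1,0) acc=0 (h:0 v:0)
  [1] (1,0) acc=30 (h:30 v:5)
  [2] (1,0) acc=30 (h:30 v:5)
  [3] (1,0) acc=36 (h:36 v:6)
  [4] (1,0) acc=0 (h:0 v:0)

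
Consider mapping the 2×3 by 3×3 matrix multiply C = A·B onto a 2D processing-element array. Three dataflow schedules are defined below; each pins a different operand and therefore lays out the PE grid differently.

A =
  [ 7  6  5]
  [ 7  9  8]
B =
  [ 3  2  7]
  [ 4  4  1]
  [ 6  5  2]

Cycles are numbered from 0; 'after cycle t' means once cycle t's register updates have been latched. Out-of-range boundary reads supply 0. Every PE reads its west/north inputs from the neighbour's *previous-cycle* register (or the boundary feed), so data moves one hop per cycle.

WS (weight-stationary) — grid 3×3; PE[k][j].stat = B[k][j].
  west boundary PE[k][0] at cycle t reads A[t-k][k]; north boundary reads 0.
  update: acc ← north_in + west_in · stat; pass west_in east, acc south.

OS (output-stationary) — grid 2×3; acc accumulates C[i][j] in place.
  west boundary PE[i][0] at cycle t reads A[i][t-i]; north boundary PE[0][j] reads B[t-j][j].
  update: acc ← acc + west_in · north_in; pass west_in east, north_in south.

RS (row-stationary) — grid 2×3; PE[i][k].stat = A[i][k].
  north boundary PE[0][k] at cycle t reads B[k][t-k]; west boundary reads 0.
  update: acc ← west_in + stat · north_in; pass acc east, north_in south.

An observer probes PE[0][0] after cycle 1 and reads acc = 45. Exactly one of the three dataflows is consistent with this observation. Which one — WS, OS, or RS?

dataflow = OS

— WS: 3×3; PE[0][0] trace:
  step 0 · PE0,0: acc=21; fwd→7 fwd↓21
  step 1 · PE0,0: acc=21; fwd→7 fwd↓21
— OS: 2×3; PE[0][0] trace:
  step 0 · PE0,0: acc=21; fwd→7 fwd↓3
  step 1 · PE0,0: acc=45; fwd→6 fwd↓4
— RS: 2×3; PE[0][0] trace:
  step 0 · PE0,0: acc=21; fwd→21 fwd↓3
  step 1 · PE0,0: acc=14; fwd→14 fwd↓2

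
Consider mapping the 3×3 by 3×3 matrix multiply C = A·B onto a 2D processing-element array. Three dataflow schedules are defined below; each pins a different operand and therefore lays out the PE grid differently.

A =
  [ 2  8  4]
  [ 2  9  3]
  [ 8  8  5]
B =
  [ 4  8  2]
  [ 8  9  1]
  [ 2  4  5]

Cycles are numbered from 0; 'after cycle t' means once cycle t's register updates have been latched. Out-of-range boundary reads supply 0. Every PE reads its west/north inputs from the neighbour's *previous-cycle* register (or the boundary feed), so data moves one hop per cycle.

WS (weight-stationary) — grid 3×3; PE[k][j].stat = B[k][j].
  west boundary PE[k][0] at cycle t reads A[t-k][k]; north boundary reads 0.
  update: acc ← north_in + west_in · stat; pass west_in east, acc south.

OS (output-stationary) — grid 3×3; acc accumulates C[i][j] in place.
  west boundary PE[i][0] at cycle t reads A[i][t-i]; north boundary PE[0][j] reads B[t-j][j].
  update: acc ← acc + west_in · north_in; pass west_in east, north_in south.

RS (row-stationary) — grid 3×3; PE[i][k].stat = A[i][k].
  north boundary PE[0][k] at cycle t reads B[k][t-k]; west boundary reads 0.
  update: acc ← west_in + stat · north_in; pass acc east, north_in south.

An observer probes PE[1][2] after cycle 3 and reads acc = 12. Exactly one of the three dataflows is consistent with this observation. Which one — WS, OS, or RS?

dataflow = WS

— WS: 3×3; PE[1][2] trace:
  @0  [1,2]  acc 0  |  →0  ↓0
  @1  [1,2]  acc 0  |  →0  ↓0
  @2  [1,2]  acc 0  |  →0  ↓0
  @3  [1,2]  acc 12  |  →8  ↓12
— OS: 3×3; PE[1][2] trace:
  @0  [1,2]  acc 0  |  →0  ↓0
  @1  [1,2]  acc 0  |  →0  ↓0
  @2  [1,2]  acc 0  |  →0  ↓0
  @3  [1,2]  acc 4  |  →2  ↓2
— RS: 3×3; PE[1][2] trace:
  @0  [1,2]  acc 0  |  →0  ↓0
  @1  [1,2]  acc 0  |  →0  ↓0
  @2  [1,2]  acc 0  |  →0  ↓0
  @3  [1,2]  acc 86  |  →86  ↓2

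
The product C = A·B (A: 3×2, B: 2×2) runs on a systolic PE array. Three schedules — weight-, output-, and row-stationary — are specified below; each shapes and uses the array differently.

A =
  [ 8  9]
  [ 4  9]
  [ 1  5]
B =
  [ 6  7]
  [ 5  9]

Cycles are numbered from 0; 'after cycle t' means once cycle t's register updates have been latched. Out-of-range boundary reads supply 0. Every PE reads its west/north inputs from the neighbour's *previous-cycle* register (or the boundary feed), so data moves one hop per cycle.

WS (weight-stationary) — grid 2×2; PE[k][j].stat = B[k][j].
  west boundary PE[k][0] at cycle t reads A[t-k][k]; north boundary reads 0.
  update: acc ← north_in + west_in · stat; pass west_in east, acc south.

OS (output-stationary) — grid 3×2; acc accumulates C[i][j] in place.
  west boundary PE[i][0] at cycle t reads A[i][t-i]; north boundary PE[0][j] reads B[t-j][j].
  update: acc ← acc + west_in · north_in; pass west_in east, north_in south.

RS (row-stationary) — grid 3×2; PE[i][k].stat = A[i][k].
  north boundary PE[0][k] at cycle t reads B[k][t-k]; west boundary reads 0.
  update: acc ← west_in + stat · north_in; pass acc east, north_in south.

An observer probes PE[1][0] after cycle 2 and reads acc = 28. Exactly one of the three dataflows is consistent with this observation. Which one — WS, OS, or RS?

Under WS (2×2), PE[1][0]:
  t=0 PE[1][0]: acc=0 h=0 v=0
  t=1 PE[1][0]: acc=93 h=9 v=93
  t=2 PE[1][0]: acc=69 h=9 v=69
Under OS (3×2), PE[1][0]:
  t=0 PE[1][0]: acc=0 h=0 v=0
  t=1 PE[1][0]: acc=24 h=4 v=6
  t=2 PE[1][0]: acc=69 h=9 v=5
Under RS (3×2), PE[1][0]:
  t=0 PE[1][0]: acc=0 h=0 v=0
  t=1 PE[1][0]: acc=24 h=24 v=6
  t=2 PE[1][0]: acc=28 h=28 v=7

dataflow = RS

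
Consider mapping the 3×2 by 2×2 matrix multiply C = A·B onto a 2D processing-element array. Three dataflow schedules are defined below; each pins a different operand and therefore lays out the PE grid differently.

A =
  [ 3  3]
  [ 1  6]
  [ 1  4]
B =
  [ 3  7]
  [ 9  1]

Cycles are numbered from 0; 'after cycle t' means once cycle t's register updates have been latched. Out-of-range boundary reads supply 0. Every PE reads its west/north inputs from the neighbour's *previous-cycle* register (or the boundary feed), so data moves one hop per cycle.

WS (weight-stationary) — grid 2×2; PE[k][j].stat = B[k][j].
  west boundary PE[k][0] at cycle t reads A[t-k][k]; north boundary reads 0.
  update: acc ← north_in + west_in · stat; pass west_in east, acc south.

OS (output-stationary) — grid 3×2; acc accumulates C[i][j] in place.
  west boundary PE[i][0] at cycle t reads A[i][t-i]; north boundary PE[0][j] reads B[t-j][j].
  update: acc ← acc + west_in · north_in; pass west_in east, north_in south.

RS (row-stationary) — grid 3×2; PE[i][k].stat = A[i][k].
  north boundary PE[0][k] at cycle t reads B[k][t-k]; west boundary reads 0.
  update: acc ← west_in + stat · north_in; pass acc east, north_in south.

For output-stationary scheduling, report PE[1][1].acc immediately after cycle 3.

Tracing OS — 3×2 array, target PE[1][1]:
  cycle 0: PE[0][1] → acc 0, east 0, south 0
  cycle 0: PE[1][0] → acc 0, east 0, south 0
  cycle 0: PE[1][1] → acc 0, east 0, south 0
  cycle 1: PE[0][1] → acc 21, east 3, south 7
  cycle 1: PE[1][0] → acc 3, east 1, south 3
  cycle 1: PE[1][1] → acc 0, east 0, south 0
  cycle 2: PE[0][1] → acc 24, east 3, south 1
  cycle 2: PE[1][0] → acc 57, east 6, south 9
  cycle 2: PE[1][1] → acc 7, east 1, south 7
  cycle 3: PE[0][1] → acc 24, east 0, south 0
  cycle 3: PE[1][0] → acc 57, east 0, south 0
  cycle 3: PE[1][1] → acc 13, east 6, south 1

PE[1][1].acc = 13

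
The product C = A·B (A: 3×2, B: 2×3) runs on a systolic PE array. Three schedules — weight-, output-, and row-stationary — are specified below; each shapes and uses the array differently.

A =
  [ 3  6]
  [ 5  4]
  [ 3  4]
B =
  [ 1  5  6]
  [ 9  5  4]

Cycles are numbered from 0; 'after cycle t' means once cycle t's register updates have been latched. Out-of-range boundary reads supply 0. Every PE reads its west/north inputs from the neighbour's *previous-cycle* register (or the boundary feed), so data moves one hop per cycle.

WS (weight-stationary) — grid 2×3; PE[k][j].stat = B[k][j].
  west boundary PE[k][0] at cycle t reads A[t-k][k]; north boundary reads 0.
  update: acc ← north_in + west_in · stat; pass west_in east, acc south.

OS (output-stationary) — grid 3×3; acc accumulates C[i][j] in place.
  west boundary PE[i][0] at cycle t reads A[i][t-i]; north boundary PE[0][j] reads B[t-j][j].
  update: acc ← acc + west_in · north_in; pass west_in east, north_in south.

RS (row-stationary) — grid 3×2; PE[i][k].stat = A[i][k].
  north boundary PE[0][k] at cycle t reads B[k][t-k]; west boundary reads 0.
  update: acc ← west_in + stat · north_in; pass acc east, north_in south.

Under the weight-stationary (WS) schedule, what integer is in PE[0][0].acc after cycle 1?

Tracing WS — 2×3 array, target PE[0][0]:
  t=0 PE[0][0]: acc=3 h=3 v=3
  t=1 PE[0][0]: acc=5 h=5 v=5

PE[0][0].acc = 5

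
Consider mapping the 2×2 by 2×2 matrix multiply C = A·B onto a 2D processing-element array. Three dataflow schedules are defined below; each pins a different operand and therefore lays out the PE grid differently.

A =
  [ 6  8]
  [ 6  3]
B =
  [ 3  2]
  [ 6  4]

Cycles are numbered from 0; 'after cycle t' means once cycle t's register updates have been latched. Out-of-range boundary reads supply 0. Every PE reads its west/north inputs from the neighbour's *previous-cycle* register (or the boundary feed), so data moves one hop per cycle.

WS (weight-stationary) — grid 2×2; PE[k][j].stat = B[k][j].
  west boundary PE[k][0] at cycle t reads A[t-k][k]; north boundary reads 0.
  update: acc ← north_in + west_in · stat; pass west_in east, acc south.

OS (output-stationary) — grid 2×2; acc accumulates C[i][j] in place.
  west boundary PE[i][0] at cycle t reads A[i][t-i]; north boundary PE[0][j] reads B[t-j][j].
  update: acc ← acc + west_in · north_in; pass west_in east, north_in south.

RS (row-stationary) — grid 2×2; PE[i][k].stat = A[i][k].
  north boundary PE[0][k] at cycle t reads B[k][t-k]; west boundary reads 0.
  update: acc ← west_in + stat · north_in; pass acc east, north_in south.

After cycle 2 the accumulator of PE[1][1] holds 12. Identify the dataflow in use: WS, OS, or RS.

dataflow = OS

WS (2×2 grid), PE[1][1]:
  step 0 · PE1,1: acc=0; fwd→0 fwd↓0
  step 1 · PE1,1: acc=0; fwd→0 fwd↓0
  step 2 · PE1,1: acc=44; fwd→8 fwd↓44
OS (2×2 grid), PE[1][1]:
  step 0 · PE1,1: acc=0; fwd→0 fwd↓0
  step 1 · PE1,1: acc=0; fwd→0 fwd↓0
  step 2 · PE1,1: acc=12; fwd→6 fwd↓2
RS (2×2 grid), PE[1][1]:
  step 0 · PE1,1: acc=0; fwd→0 fwd↓0
  step 1 · PE1,1: acc=0; fwd→0 fwd↓0
  step 2 · PE1,1: acc=36; fwd→36 fwd↓6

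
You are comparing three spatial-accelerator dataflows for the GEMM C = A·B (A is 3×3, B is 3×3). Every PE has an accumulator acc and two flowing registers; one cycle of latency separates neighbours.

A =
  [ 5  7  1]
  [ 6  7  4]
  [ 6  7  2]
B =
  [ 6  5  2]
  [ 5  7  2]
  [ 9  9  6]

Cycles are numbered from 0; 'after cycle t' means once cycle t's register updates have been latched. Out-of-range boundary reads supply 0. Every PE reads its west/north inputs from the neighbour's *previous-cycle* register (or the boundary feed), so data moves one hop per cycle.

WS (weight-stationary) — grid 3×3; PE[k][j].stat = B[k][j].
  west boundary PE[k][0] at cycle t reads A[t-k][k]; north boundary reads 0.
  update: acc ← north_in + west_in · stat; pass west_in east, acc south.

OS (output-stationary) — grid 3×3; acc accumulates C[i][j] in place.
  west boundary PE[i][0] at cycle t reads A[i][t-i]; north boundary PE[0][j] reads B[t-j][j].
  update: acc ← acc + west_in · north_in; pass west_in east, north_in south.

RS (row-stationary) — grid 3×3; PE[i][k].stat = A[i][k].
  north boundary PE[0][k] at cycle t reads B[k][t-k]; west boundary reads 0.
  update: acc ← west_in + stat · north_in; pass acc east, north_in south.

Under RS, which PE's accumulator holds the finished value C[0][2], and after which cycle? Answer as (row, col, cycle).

(row, col, cycle) = (0, 2, 4)

RS: C[0][2] accumulates in PE[0][2]:
  cycle 0: PE[0][2] → acc 0, east 0, south 0
  cycle 1: PE[0][2] → acc 0, east 0, south 0
  cycle 2: PE[0][2] → acc 74, east 74, south 9
  cycle 3: PE[0][2] → acc 83, east 83, south 9
  cycle 4: PE[0][2] → acc 30, east 30, south 6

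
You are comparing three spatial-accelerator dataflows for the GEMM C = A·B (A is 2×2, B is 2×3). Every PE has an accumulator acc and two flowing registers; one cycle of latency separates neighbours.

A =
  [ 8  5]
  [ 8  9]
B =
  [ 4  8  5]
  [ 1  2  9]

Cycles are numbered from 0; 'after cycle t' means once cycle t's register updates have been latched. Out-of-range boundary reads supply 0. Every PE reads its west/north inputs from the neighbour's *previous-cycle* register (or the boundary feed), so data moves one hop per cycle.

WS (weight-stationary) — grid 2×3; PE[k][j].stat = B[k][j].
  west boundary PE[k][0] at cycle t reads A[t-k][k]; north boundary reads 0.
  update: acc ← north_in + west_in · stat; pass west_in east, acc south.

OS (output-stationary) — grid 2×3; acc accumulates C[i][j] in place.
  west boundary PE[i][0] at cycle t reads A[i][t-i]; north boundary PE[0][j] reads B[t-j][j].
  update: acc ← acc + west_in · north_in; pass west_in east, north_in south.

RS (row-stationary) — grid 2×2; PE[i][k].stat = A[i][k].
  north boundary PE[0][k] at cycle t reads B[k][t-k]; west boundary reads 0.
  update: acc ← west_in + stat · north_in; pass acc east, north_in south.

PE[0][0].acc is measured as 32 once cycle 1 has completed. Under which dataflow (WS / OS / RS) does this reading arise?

dataflow = WS

— WS: 2×3; PE[0][0] trace:
  c0 r0c0: 32 / 8 / 32
  c1 r0c0: 32 / 8 / 32
— OS: 2×3; PE[0][0] trace:
  c0 r0c0: 32 / 8 / 4
  c1 r0c0: 37 / 5 / 1
— RS: 2×2; PE[0][0] trace:
  c0 r0c0: 32 / 32 / 4
  c1 r0c0: 64 / 64 / 8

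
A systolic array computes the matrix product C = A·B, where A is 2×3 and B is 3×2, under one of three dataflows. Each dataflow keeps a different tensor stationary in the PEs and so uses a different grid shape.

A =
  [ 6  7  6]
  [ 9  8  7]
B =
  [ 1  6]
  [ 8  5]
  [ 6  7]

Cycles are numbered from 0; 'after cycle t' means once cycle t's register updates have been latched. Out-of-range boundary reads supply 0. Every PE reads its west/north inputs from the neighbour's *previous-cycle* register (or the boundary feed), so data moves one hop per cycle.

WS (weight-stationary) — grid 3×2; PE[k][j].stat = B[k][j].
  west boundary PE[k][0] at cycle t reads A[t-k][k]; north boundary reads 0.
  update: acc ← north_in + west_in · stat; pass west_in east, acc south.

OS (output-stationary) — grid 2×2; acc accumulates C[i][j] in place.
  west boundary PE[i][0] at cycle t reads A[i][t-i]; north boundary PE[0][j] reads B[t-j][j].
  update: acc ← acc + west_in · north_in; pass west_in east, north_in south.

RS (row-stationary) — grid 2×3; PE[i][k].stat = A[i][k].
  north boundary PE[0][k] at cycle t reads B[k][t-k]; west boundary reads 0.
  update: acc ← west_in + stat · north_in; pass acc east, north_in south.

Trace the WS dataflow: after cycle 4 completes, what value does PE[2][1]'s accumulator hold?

PE[2][1].acc = 143

WS 3×2: PE[2][1] cycle-by-cycle (with neighbour feeds):
  after 0 — PE[1][1] acc=0, pass-E 0, pass-S 0
  after 0 — PE[2][0] acc=0, pass-E 0, pass-S 0
  after 0 — PE[2][1] acc=0, pass-E 0, pass-S 0
  after 1 — PE[1][1] acc=0, pass-E 0, pass-S 0
  after 1 — PE[2][0] acc=0, pass-E 0, pass-S 0
  after 1 — PE[2][1] acc=0, pass-E 0, pass-S 0
  after 2 — PE[1][1] acc=71, pass-E 7, pass-S 71
  after 2 — PE[2][0] acc=98, pass-E 6, pass-S 98
  after 2 — PE[2][1] acc=0, pass-E 0, pass-S 0
  after 3 — PE[1][1] acc=94, pass-E 8, pass-S 94
  after 3 — PE[2][0] acc=115, pass-E 7, pass-S 115
  after 3 — PE[2][1] acc=113, pass-E 6, pass-S 113
  after 4 — PE[1][1] acc=0, pass-E 0, pass-S 0
  after 4 — PE[2][0] acc=0, pass-E 0, pass-S 0
  after 4 — PE[2][1] acc=143, pass-E 7, pass-S 143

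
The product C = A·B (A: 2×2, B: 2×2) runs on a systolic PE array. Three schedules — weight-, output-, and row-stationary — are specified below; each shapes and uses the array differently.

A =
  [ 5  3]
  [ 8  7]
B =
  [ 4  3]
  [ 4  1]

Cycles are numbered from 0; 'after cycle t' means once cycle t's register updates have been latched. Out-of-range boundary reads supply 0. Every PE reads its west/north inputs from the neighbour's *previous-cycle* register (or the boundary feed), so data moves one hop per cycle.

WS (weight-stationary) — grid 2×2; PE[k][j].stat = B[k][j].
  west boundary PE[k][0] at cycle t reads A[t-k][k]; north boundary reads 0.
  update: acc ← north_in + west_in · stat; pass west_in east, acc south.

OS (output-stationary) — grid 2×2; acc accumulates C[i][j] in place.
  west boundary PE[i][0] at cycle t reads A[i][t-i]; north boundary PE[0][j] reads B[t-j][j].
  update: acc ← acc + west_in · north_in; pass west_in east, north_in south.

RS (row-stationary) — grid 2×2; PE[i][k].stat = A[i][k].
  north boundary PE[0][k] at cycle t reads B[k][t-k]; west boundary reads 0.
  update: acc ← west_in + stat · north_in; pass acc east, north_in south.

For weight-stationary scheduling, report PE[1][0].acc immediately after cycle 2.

PE[1][0].acc = 60

Tracing WS — 2×2 array, target PE[1][0]:
  t=0 PE[0][0]: acc=20 h=5 v=20
  t=0 PE[1][0]: acc=0 h=0 v=0
  t=1 PE[0][0]: acc=32 h=8 v=32
  t=1 PE[1][0]: acc=32 h=3 v=32
  t=2 PE[0][0]: acc=0 h=0 v=0
  t=2 PE[1][0]: acc=60 h=7 v=60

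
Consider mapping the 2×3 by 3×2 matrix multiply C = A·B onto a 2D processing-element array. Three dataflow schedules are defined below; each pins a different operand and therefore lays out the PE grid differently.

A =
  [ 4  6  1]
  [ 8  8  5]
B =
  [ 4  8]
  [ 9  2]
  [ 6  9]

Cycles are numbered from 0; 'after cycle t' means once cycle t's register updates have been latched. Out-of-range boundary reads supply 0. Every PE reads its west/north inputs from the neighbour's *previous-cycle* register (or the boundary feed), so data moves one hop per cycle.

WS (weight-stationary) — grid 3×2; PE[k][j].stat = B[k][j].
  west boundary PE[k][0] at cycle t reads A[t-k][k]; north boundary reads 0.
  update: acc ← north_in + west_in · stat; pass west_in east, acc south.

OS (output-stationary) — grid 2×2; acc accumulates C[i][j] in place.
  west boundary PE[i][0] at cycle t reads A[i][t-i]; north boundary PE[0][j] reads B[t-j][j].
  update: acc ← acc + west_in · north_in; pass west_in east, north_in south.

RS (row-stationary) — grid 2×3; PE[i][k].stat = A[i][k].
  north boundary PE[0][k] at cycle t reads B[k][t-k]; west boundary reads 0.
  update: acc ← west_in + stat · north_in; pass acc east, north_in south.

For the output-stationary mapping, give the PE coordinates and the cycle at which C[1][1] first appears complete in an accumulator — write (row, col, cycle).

(row, col, cycle) = (1, 1, 4)

OS: C[1][1] accumulates in PE[1][1]:
  @0  [1,1]  acc 0  |  →0  ↓0
  @1  [1,1]  acc 0  |  →0  ↓0
  @2  [1,1]  acc 64  |  →8  ↓8
  @3  [1,1]  acc 80  |  →8  ↓2
  @4  [1,1]  acc 125  |  →5  ↓9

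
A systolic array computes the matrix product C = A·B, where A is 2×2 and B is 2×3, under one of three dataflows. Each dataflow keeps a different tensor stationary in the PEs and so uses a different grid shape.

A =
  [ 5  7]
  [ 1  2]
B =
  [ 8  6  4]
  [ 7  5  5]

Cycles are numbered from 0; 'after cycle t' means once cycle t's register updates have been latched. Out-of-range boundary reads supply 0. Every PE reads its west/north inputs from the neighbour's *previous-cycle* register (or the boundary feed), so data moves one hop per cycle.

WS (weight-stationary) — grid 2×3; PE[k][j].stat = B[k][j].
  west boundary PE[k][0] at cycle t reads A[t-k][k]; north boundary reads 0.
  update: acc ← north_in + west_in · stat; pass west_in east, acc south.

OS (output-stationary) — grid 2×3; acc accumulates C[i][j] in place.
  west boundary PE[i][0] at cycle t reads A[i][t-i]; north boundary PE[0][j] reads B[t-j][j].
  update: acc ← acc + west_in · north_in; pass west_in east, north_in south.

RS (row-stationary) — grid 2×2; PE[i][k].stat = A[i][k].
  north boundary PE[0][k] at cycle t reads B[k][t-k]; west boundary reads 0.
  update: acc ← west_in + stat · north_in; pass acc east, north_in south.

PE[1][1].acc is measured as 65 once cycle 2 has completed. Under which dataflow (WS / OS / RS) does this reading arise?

dataflow = WS

WS (2×3 grid), PE[1][1]:
  @0  [1,1]  acc 0  |  →0  ↓0
  @1  [1,1]  acc 0  |  →0  ↓0
  @2  [1,1]  acc 65  |  →7  ↓65
OS (2×3 grid), PE[1][1]:
  @0  [1,1]  acc 0  |  →0  ↓0
  @1  [1,1]  acc 0  |  →0  ↓0
  @2  [1,1]  acc 6  |  →1  ↓6
RS (2×2 grid), PE[1][1]:
  @0  [1,1]  acc 0  |  →0  ↓0
  @1  [1,1]  acc 0  |  →0  ↓0
  @2  [1,1]  acc 22  |  →22  ↓7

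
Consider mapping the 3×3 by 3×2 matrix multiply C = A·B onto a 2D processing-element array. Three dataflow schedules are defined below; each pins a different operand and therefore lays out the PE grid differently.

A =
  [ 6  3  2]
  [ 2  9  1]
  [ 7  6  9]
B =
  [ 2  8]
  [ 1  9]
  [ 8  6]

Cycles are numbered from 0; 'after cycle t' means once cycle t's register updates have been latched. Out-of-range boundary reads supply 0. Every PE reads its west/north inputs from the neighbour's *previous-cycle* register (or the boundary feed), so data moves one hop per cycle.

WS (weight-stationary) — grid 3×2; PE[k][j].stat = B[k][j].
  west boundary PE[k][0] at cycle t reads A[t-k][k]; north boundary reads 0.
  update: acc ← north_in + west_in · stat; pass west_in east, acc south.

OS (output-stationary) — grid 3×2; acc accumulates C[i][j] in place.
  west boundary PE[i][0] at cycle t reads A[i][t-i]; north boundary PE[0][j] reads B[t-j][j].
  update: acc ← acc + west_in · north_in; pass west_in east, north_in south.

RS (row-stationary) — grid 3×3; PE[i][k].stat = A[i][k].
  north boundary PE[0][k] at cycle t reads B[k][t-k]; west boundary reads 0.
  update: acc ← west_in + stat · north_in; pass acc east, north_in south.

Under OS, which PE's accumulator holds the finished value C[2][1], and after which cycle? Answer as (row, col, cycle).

Under OS, C[2][1] lands at PE[2][1]:
  0: (2,1).acc=0  regs=<0,0>
  1: (2,1).acc=0  regs=<0,0>
  2: (2,1).acc=0  regs=<0,0>
  3: (2,1).acc=56  regs=<7,8>
  4: (2,1).acc=110  regs=<6,9>
  5: (2,1).acc=164  regs=<9,6>

(row, col, cycle) = (2, 1, 5)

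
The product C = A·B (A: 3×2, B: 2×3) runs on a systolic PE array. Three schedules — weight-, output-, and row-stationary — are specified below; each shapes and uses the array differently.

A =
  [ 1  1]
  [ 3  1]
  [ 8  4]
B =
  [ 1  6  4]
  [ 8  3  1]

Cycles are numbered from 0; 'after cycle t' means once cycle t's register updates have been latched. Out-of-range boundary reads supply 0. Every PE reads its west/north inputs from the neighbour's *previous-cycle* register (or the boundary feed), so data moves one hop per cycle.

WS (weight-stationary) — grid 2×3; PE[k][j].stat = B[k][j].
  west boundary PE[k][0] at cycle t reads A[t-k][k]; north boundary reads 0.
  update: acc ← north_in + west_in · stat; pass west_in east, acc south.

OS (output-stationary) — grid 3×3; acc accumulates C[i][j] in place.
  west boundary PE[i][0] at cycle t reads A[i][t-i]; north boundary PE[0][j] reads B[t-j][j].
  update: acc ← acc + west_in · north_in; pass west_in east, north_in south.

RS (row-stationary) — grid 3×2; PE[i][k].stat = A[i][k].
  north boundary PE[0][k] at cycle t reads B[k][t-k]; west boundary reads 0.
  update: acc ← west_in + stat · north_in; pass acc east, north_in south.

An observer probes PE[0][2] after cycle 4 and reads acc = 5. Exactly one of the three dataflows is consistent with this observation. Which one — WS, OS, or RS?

dataflow = OS

Under WS (2×3), PE[0][2]:
  [0] (0,2) acc=0 (h:0 v:0)
  [1] (0,2) acc=0 (h:0 v:0)
  [2] (0,2) acc=4 (h:1 v:4)
  [3] (0,2) acc=12 (h:3 v:12)
  [4] (0,2) acc=32 (h:8 v:32)
Under OS (3×3), PE[0][2]:
  [0] (0,2) acc=0 (h:0 v:0)
  [1] (0,2) acc=0 (h:0 v:0)
  [2] (0,2) acc=4 (h:1 v:4)
  [3] (0,2) acc=5 (h:1 v:1)
  [4] (0,2) acc=5 (h:0 v:0)
RS: PE[0][2] is outside its 3×2 grid.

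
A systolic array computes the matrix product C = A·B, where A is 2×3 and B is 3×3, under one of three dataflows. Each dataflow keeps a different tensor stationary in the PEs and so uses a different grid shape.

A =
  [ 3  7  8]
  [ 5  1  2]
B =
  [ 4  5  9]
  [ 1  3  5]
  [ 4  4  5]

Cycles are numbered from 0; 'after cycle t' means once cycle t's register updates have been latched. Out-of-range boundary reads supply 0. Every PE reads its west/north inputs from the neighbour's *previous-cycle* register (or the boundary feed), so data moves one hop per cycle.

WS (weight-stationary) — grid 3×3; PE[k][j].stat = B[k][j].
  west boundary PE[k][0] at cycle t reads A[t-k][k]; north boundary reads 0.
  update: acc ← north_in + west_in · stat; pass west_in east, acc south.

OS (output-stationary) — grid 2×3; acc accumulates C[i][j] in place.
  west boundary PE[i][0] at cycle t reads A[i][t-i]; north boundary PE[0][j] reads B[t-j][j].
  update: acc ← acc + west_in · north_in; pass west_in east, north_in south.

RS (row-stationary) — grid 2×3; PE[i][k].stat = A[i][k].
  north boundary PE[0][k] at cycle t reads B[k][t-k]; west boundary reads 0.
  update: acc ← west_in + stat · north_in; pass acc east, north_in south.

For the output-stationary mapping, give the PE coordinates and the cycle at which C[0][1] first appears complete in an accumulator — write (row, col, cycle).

OS — PE[0][1] is where C[0][1] collects:
  cycle 0: PE[0][1] → acc 0, east 0, south 0
  cycle 1: PE[0][1] → acc 15, east 3, south 5
  cycle 2: PE[0][1] → acc 36, east 7, south 3
  cycle 3: PE[0][1] → acc 68, east 8, south 4

(row, col, cycle) = (0, 1, 3)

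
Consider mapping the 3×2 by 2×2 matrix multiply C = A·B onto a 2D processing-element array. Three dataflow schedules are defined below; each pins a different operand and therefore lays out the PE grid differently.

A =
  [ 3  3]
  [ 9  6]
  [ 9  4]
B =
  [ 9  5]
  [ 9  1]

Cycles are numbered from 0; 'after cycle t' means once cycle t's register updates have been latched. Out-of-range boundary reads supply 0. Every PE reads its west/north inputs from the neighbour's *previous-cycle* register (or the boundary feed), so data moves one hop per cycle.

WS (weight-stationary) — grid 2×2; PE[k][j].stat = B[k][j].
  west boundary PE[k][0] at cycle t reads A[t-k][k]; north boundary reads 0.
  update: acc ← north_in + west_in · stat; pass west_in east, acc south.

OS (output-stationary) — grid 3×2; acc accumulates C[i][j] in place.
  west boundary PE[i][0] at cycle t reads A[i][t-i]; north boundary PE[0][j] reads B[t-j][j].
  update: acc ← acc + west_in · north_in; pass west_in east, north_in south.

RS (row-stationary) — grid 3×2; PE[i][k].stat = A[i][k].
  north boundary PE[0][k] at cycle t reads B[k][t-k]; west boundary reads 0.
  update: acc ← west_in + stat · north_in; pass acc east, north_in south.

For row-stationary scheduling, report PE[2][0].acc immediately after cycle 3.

RS 3×2: PE[2][0] cycle-by-cycle (with neighbour feeds):
  after 0 — PE[1][0] acc=0, pass-E 0, pass-S 0
  after 0 — PE[2][0] acc=0, pass-E 0, pass-S 0
  after 1 — PE[1][0] acc=81, pass-E 81, pass-S 9
  after 1 — PE[2][0] acc=0, pass-E 0, pass-S 0
  after 2 — PE[1][0] acc=45, pass-E 45, pass-S 5
  after 2 — PE[2][0] acc=81, pass-E 81, pass-S 9
  after 3 — PE[1][0] acc=0, pass-E 0, pass-S 0
  after 3 — PE[2][0] acc=45, pass-E 45, pass-S 5

PE[2][0].acc = 45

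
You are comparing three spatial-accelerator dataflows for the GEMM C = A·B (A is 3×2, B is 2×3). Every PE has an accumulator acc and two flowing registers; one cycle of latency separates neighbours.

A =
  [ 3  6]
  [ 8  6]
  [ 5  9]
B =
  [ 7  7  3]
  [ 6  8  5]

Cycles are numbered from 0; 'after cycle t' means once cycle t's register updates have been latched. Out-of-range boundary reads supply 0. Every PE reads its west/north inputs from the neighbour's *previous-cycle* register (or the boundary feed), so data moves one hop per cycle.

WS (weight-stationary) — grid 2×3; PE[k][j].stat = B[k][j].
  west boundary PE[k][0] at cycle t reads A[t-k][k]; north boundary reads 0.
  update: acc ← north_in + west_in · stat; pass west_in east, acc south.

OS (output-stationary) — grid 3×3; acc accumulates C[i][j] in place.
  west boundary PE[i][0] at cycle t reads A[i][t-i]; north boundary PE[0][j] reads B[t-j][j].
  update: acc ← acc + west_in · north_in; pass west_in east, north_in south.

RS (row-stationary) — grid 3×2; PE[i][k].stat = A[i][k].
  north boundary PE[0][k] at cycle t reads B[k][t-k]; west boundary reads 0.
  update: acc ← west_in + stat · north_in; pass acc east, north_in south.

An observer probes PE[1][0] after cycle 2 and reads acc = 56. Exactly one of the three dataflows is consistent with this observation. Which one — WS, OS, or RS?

WS (2×3 grid), PE[1][0]:
  c0 r1c0: 0 / 0 / 0
  c1 r1c0: 57 / 6 / 57
  c2 r1c0: 92 / 6 / 92
OS (3×3 grid), PE[1][0]:
  c0 r1c0: 0 / 0 / 0
  c1 r1c0: 56 / 8 / 7
  c2 r1c0: 92 / 6 / 6
RS (3×2 grid), PE[1][0]:
  c0 r1c0: 0 / 0 / 0
  c1 r1c0: 56 / 56 / 7
  c2 r1c0: 56 / 56 / 7

dataflow = RS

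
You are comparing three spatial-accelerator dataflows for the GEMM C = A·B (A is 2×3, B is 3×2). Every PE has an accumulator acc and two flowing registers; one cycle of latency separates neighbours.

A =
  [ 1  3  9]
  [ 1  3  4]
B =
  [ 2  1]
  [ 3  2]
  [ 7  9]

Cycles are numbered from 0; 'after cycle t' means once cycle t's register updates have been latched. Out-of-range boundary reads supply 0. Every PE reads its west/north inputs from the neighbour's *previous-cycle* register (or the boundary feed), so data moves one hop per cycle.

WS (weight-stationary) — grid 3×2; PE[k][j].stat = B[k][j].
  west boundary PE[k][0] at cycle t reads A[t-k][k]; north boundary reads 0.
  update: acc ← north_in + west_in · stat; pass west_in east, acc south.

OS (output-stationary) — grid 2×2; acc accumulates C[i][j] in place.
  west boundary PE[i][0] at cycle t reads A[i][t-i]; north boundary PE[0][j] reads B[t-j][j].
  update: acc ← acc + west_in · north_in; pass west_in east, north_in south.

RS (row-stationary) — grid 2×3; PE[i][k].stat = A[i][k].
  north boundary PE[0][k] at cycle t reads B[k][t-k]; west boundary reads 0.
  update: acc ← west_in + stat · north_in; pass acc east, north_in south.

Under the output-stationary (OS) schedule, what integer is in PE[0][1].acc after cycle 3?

OS 2×2: PE[0][1] cycle-by-cycle (with neighbour feeds):
  step 0 · PE0,0: acc=2; fwd→1 fwd↓2
  step 0 · PE0,1: acc=0; fwd→0 fwd↓0
  step 1 · PE0,0: acc=11; fwd→3 fwd↓3
  step 1 · PE0,1: acc=1; fwd→1 fwd↓1
  step 2 · PE0,0: acc=74; fwd→9 fwd↓7
  step 2 · PE0,1: acc=7; fwd→3 fwd↓2
  step 3 · PE0,0: acc=74; fwd→0 fwd↓0
  step 3 · PE0,1: acc=88; fwd→9 fwd↓9

PE[0][1].acc = 88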